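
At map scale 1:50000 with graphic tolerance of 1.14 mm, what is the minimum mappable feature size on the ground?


ground = 1.14 mm * 50000 / 1000 = 57.0 m

57.0 m


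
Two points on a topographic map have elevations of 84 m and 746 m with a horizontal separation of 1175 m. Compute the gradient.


gradient = (746 - 84) / 1175 = 662 / 1175 = 0.5634

0.5634


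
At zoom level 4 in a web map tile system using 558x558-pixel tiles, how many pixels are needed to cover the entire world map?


tiles per axis = 2^4 = 16
total tiles = 16^2 = 256
pixels per axis = 16 * 558 = 8928
total pixels = 8928^2 = 79709184

79709184 pixels


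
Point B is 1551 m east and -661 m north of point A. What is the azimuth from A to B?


az = atan2(1551, -661) = 113.1 deg
adjusted to 0-360: 113.1 degrees

113.1 degrees


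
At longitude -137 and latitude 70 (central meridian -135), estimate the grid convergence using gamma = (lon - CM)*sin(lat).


gamma = (-137 - -135) * sin(70) = -2 * 0.939693 = -1.879 degrees

-1.879 degrees


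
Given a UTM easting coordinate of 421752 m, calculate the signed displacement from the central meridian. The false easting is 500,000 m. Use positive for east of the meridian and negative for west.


displacement = 421752 - 500000 = -78248 m

-78248 m


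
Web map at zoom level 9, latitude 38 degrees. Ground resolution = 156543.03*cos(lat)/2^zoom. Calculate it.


res = 156543.03 * cos(38) / 2^9 = 156543.03 * 0.78801075 / 512 = 240.93 m/pixel

240.93 m/pixel


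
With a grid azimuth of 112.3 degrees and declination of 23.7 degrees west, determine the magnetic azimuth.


magnetic azimuth = grid azimuth - declination (east +ve)
mag_az = 112.3 - -23.7 = 136.0 degrees

136.0 degrees


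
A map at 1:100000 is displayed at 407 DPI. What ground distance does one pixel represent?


pixel_cm = 2.54 / 407 ≈ 0.006241 cm
ground = pixel_cm * 100000 / 100 = 2.54 * 100000 / (407 * 100) = 254000 / 40700 ≈ 6.24 m

6.24 m


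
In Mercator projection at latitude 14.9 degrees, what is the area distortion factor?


area_distortion = 1/cos^2(14.9) = 1.071

1.071


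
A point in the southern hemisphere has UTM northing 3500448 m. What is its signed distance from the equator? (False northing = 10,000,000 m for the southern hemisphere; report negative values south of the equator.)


For southern: actual = 3500448 - 10000000 = -6499552 m

-6499552 m


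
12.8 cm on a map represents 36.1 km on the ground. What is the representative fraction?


ground = 36.1 km = 3610000 cm; RF denominator = ground / map = 3610000 / 12.8 ≈ 282031; RF = 1:282031

1:282031


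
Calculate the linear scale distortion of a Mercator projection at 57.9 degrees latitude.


SF = 1 / cos(57.9) = 1 / 0.531399 = 1.882

1.882


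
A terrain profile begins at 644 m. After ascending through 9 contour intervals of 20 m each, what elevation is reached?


elevation = 644 + 9 * 20 = 824 m

824 m


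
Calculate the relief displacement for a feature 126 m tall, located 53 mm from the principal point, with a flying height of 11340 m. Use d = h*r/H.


d = h * r / H = 126 * 53 / 11340 = 0.59 mm

0.59 mm


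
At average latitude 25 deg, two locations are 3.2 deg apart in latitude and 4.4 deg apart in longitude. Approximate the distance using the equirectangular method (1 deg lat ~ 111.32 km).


dlat_km = 3.2 * 111.32 = 356.224
dlon_km = 4.4 * 111.32 * cos(25) ≈ 443.917
dist = sqrt(356.224^2 + 443.917^2) ≈ 569.2 km

569.2 km


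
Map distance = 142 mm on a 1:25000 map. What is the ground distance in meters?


ground = 142 mm * 25000 / 1000 = 3550.0 m

3550.0 m


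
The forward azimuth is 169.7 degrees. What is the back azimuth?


back azimuth = (169.7 + 180) mod 360 = 349.7 degrees

349.7 degrees


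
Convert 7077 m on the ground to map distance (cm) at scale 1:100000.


map_cm = 7077 * 100 / 100000 = 7.077 cm ≈ 7.08 cm

7.08 cm


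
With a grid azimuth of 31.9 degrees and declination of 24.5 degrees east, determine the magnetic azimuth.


magnetic azimuth = grid azimuth - declination (east +ve)
mag_az = 31.9 - 24.5 = 7.4 degrees

7.4 degrees


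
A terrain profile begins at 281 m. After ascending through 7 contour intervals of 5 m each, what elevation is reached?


elevation = 281 + 7 * 5 = 316 m

316 m


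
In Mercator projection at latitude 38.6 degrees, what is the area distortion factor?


area_distortion = 1/cos^2(38.6) = 1.637

1.637


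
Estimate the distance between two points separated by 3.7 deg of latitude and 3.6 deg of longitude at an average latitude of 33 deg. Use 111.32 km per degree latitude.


dlat_km = 3.7 * 111.32 = 411.884
dlon_km = 3.6 * 111.32 * cos(33) ≈ 336.099
dist = sqrt(411.884^2 + 336.099^2) ≈ 531.6 km

531.6 km


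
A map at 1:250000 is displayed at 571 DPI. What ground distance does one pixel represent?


pixel_cm = 2.54 / 571 ≈ 0.004448 cm
ground = pixel_cm * 250000 / 100 = 2.54 * 250000 / (571 * 100) = 635000 / 57100 ≈ 11.12 m

11.12 m


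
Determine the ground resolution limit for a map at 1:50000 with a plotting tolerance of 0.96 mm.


ground = 0.96 mm * 50000 / 1000 = 48.0 m

48.0 m


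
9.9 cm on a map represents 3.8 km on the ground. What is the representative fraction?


ground = 3.8 km = 380000 cm; RF denominator = ground / map = 380000 / 9.9 ≈ 38384; RF = 1:38384

1:38384


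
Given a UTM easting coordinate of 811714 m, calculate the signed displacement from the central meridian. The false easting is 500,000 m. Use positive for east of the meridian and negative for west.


displacement = 811714 - 500000 = 311714 m

311714 m


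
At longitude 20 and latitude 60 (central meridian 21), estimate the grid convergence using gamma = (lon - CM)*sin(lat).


gamma = (20 - 21) * sin(60) = -1 * 0.866025 = -0.866 degrees

-0.866 degrees


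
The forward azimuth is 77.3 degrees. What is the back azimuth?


back azimuth = (77.3 + 180) mod 360 = 257.3 degrees

257.3 degrees


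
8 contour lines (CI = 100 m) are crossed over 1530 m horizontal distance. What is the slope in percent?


elevation change = 8 * 100 = 800 m
slope = 800 / 1530 * 100 = 52.3%

52.3%


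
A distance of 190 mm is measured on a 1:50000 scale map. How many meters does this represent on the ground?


ground = 190 mm * 50000 / 1000 = 9500.0 m

9500.0 m


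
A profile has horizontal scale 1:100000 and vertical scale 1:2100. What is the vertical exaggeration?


VE = horizontal_scale / vertical_scale = 100000 / 2100 ≈ 47.6

47.6x


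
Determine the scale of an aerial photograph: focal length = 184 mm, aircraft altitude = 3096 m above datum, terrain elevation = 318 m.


scale = f / (H - h) = 184 mm / 2778 m = 184 / 2778000 = 1:15098

1:15098


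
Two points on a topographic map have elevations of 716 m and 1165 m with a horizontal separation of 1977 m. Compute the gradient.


gradient = (1165 - 716) / 1977 = 449 / 1977 = 0.2271

0.2271


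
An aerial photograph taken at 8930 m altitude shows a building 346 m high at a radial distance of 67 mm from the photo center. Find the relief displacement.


d = h * r / H = 346 * 67 / 8930 = 2.6 mm

2.6 mm


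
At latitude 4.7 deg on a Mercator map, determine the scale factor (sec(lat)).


SF = 1 / cos(4.7) = 1 / 0.996637 = 1.003

1.003


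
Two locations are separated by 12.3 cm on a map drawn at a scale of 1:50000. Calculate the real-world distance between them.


ground = 12.3 cm * 50000 / 100 = 6150.0 m = 6.15 km

6.15 km


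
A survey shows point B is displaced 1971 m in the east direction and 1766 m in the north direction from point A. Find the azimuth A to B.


az = atan2(1971, 1766) = 48.1 deg
adjusted to 0-360: 48.1 degrees

48.1 degrees


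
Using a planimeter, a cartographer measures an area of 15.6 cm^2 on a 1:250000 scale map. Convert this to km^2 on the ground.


ground_area = 15.6 * (250000/100)^2 = 97500000.0 m^2 = 97.5 km^2

97.5 km^2


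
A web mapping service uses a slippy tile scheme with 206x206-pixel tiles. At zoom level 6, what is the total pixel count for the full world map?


tiles per axis = 2^6 = 64
total tiles = 64^2 = 4096
pixels per axis = 64 * 206 = 13184
total pixels = 13184^2 = 173817856

173817856 pixels


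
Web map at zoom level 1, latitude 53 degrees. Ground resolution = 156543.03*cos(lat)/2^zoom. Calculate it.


res = 156543.03 * cos(53) / 2^1 = 156543.03 * 0.60181502 / 2 = 47104.97 m/pixel

47104.97 m/pixel


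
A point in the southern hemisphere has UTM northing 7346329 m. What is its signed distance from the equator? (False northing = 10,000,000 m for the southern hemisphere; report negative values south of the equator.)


For southern: actual = 7346329 - 10000000 = -2653671 m

-2653671 m


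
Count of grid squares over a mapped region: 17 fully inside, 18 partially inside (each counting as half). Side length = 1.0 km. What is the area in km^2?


effective squares = 17 + 18 * 0.5 = 26.0
area = 26.0 * 1.0 = 26.0 km^2

26.0 km^2


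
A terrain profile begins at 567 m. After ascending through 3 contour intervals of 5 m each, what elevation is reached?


elevation = 567 + 3 * 5 = 582 m

582 m


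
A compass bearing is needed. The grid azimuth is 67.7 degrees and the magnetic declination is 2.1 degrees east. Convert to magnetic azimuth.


magnetic azimuth = grid azimuth - declination (east +ve)
mag_az = 67.7 - 2.1 = 65.6 degrees

65.6 degrees


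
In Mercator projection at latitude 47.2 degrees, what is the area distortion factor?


area_distortion = 1/cos^2(47.2) = 2.166

2.166


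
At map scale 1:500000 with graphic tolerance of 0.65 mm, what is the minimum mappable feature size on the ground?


ground = 0.65 mm * 500000 / 1000 = 325.0 m

325.0 m


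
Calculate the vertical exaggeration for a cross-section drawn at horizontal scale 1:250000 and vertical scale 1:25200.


VE = horizontal_scale / vertical_scale = 250000 / 25200 ≈ 9.9

9.9x


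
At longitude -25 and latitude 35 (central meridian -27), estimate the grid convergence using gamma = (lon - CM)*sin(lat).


gamma = (-25 - -27) * sin(35) = 2 * 0.573576 = 1.147 degrees

1.147 degrees


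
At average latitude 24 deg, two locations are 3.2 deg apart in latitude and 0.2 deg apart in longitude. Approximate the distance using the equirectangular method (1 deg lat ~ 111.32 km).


dlat_km = 3.2 * 111.32 = 356.224
dlon_km = 0.2 * 111.32 * cos(24) ≈ 20.339
dist = sqrt(356.224^2 + 20.339^2) ≈ 356.8 km

356.8 km


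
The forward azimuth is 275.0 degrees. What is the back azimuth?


back azimuth = (275.0 + 180) mod 360 = 95.0 degrees

95.0 degrees


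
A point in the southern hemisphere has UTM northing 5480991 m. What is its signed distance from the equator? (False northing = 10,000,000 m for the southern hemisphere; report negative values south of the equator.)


For southern: actual = 5480991 - 10000000 = -4519009 m

-4519009 m


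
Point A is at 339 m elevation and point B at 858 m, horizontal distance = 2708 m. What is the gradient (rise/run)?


gradient = (858 - 339) / 2708 = 519 / 2708 = 0.1917

0.1917


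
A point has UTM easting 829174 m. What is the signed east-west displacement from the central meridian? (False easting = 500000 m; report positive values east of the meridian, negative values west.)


displacement = 829174 - 500000 = 329174 m

329174 m


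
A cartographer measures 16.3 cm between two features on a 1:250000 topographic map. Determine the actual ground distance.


ground = 16.3 cm * 250000 / 100 = 40750.0 m = 40.75 km

40.75 km


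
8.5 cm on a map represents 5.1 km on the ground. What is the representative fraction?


ground = 5.1 km = 510000 cm; RF denominator = ground / map = 510000 / 8.5 = 60000; RF = 1:60000

1:60000


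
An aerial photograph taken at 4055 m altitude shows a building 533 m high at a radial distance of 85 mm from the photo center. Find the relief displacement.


d = h * r / H = 533 * 85 / 4055 = 11.17 mm

11.17 mm


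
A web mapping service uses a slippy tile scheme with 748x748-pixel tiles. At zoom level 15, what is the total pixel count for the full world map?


tiles per axis = 2^15 = 32768
total tiles = 32768^2 = 1073741824
pixels per axis = 32768 * 748 = 24510464
total pixels = 24510464^2 = 600762845495296

600762845495296 pixels


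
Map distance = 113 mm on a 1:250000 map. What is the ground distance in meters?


ground = 113 mm * 250000 / 1000 = 28250.0 m

28250.0 m


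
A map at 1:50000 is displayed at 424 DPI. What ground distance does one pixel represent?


pixel_cm = 2.54 / 424 ≈ 0.005991 cm
ground = pixel_cm * 50000 / 100 = 2.54 * 50000 / (424 * 100) = 127000 / 42400 ≈ 3.0 m

3.0 m


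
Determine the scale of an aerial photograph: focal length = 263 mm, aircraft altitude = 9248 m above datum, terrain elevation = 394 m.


scale = f / (H - h) = 263 mm / 8854 m = 263 / 8854000 = 1:33665

1:33665


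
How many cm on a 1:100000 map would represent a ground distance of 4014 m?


map_cm = 4014 * 100 / 100000 = 4.014 cm ≈ 4.01 cm

4.01 cm


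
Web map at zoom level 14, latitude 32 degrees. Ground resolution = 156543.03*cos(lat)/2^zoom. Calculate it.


res = 156543.03 * cos(32) / 2^14 = 156543.03 * 0.8480481 / 16384 = 8.1 m/pixel

8.1 m/pixel


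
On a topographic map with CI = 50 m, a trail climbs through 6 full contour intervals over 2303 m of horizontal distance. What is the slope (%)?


elevation change = 6 * 50 = 300 m
slope = 300 / 2303 * 100 = 13.0%

13.0%


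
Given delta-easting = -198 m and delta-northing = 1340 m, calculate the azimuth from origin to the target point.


az = atan2(-198, 1340) = -8.4 deg
adjusted to 0-360: 351.6 degrees

351.6 degrees


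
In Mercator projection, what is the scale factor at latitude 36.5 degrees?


SF = 1 / cos(36.5) = 1 / 0.803857 = 1.244

1.244


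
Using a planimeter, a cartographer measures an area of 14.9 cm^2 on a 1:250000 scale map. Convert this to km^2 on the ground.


ground_area = 14.9 * (250000/100)^2 = 93125000.0 m^2 = 93.125 km^2

93.125 km^2


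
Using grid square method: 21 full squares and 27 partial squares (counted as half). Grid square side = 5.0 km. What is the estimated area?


effective squares = 21 + 27 * 0.5 = 34.5
area = 34.5 * 25.0 = 862.5 km^2

862.5 km^2


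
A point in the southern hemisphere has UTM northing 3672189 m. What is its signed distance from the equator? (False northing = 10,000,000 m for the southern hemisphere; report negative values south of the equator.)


For southern: actual = 3672189 - 10000000 = -6327811 m

-6327811 m


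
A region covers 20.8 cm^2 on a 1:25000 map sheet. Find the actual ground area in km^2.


ground_area = 20.8 * (25000/100)^2 = 1300000.0 m^2 = 1.3 km^2

1.3 km^2


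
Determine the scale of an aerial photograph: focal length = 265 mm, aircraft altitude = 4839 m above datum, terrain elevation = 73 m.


scale = f / (H - h) = 265 mm / 4766 m = 265 / 4766000 = 1:17985

1:17985


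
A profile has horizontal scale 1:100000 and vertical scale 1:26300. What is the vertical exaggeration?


VE = horizontal_scale / vertical_scale = 100000 / 26300 ≈ 3.8

3.8x


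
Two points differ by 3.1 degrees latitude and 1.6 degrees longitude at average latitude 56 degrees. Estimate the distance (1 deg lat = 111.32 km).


dlat_km = 3.1 * 111.32 = 345.092
dlon_km = 1.6 * 111.32 * cos(56) ≈ 99.599
dist = sqrt(345.092^2 + 99.599^2) ≈ 359.2 km

359.2 km


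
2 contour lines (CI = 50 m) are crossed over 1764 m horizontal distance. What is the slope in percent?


elevation change = 2 * 50 = 100 m
slope = 100 / 1764 * 100 = 5.7%

5.7%


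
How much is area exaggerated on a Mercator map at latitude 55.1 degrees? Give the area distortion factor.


area_distortion = 1/cos^2(55.1) = 3.055

3.055


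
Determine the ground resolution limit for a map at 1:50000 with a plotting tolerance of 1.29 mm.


ground = 1.29 mm * 50000 / 1000 = 64.5 m

64.5 m


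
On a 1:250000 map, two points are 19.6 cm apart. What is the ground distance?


ground = 19.6 cm * 250000 / 100 = 49000.0 m = 49.0 km

49.0 km


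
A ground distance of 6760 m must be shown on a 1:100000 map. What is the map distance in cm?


map_cm = 6760 * 100 / 100000 = 6.76 cm

6.76 cm


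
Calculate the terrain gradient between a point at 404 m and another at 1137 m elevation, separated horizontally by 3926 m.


gradient = (1137 - 404) / 3926 = 733 / 3926 = 0.1867

0.1867


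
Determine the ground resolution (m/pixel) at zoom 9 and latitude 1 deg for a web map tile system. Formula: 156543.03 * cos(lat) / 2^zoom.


res = 156543.03 * cos(1) / 2^9 = 156543.03 * 0.9998477 / 512 = 305.7 m/pixel

305.7 m/pixel


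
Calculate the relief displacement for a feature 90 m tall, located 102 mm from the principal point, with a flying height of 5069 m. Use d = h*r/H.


d = h * r / H = 90 * 102 / 5069 = 1.81 mm

1.81 mm


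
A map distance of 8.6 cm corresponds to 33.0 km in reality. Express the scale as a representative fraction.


ground = 33.0 km = 3300000 cm; RF denominator = ground / map = 3300000 / 8.6 ≈ 383721; RF = 1:383721

1:383721


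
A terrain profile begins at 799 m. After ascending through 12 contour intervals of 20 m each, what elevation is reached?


elevation = 799 + 12 * 20 = 1039 m

1039 m


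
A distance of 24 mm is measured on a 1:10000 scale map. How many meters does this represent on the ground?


ground = 24 mm * 10000 / 1000 = 240.0 m

240.0 m


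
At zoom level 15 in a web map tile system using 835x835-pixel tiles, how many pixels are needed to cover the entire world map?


tiles per axis = 2^15 = 32768
total tiles = 32768^2 = 1073741824
pixels per axis = 32768 * 835 = 27361280
total pixels = 27361280^2 = 748639643238400

748639643238400 pixels


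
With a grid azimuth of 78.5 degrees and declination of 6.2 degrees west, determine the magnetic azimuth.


magnetic azimuth = grid azimuth - declination (east +ve)
mag_az = 78.5 - -6.2 = 84.7 degrees

84.7 degrees


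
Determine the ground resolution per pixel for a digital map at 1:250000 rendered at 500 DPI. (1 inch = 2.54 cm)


pixel_cm = 2.54 / 500 = 0.00508 cm
ground = pixel_cm * 250000 / 100 = 2.54 * 250000 / (500 * 100) = 635000 / 50000 = 12.7 m

12.7 m


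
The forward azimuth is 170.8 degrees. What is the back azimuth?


back azimuth = (170.8 + 180) mod 360 = 350.8 degrees

350.8 degrees


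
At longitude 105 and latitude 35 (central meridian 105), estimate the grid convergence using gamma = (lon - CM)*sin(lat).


gamma = (105 - 105) * sin(35) = 0 * 0.573576 = 0.0 degrees

0.0 degrees


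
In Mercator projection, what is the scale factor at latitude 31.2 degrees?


SF = 1 / cos(31.2) = 1 / 0.855364 = 1.169

1.169


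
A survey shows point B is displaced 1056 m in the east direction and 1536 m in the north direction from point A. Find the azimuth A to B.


az = atan2(1056, 1536) = 34.5 deg
adjusted to 0-360: 34.5 degrees

34.5 degrees


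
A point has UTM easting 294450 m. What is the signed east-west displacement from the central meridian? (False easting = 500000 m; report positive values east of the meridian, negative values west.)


displacement = 294450 - 500000 = -205550 m

-205550 m


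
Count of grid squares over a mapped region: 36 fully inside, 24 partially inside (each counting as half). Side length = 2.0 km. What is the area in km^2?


effective squares = 36 + 24 * 0.5 = 48.0
area = 48.0 * 4.0 = 192.0 km^2

192.0 km^2


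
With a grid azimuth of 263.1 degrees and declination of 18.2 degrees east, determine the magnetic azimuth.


magnetic azimuth = grid azimuth - declination (east +ve)
mag_az = 263.1 - 18.2 = 244.9 degrees

244.9 degrees


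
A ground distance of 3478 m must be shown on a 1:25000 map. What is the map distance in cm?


map_cm = 3478 * 100 / 25000 = 13.912 cm ≈ 13.91 cm

13.91 cm


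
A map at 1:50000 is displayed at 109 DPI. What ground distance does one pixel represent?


pixel_cm = 2.54 / 109 ≈ 0.023303 cm
ground = pixel_cm * 50000 / 100 = 2.54 * 50000 / (109 * 100) = 127000 / 10900 ≈ 11.65 m

11.65 m


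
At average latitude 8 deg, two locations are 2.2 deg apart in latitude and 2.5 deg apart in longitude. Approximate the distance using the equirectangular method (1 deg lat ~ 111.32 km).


dlat_km = 2.2 * 111.32 = 244.904
dlon_km = 2.5 * 111.32 * cos(8) ≈ 275.592
dist = sqrt(244.904^2 + 275.592^2) ≈ 368.7 km

368.7 km


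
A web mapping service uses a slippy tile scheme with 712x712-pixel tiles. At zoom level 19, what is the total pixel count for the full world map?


tiles per axis = 2^19 = 524288
total tiles = 524288^2 = 274877906944
pixels per axis = 524288 * 712 = 373293056
total pixels = 373293056^2 = 139347705657819136

139347705657819136 pixels


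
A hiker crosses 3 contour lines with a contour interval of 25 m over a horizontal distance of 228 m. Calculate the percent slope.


elevation change = 3 * 25 = 75 m
slope = 75 / 228 * 100 = 32.9%

32.9%


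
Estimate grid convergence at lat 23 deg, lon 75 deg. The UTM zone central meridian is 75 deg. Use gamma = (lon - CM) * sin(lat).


gamma = (75 - 75) * sin(23) = 0 * 0.390731 = 0.0 degrees

0.0 degrees


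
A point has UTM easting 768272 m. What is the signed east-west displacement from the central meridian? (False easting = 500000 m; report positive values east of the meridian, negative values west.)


displacement = 768272 - 500000 = 268272 m

268272 m


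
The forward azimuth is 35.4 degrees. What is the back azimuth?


back azimuth = (35.4 + 180) mod 360 = 215.4 degrees

215.4 degrees


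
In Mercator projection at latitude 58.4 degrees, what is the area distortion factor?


area_distortion = 1/cos^2(58.4) = 3.642

3.642


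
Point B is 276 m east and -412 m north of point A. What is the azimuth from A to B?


az = atan2(276, -412) = 146.2 deg
adjusted to 0-360: 146.2 degrees

146.2 degrees


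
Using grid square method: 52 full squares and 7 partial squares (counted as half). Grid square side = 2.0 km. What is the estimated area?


effective squares = 52 + 7 * 0.5 = 55.5
area = 55.5 * 4.0 = 222.0 km^2

222.0 km^2


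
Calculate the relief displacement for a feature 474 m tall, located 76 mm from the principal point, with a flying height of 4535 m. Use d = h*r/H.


d = h * r / H = 474 * 76 / 4535 = 7.94 mm

7.94 mm


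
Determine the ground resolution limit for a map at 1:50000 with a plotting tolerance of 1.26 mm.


ground = 1.26 mm * 50000 / 1000 = 63.0 m

63.0 m


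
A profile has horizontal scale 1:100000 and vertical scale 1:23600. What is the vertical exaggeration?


VE = horizontal_scale / vertical_scale = 100000 / 23600 ≈ 4.2

4.2x


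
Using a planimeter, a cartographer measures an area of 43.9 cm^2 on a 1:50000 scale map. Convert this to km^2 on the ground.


ground_area = 43.9 * (50000/100)^2 = 10975000.0 m^2 = 10.975 km^2

10.975 km^2


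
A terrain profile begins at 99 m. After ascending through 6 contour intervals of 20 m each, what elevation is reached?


elevation = 99 + 6 * 20 = 219 m

219 m


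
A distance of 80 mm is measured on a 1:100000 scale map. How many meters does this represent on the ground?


ground = 80 mm * 100000 / 1000 = 8000.0 m

8000.0 m


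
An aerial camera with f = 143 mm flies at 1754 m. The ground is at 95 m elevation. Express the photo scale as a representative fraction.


scale = f / (H - h) = 143 mm / 1659 m = 143 / 1659000 = 1:11601

1:11601


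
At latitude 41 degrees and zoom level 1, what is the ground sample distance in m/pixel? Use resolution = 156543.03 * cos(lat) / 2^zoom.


res = 156543.03 * cos(41) / 2^1 = 156543.03 * 0.75470958 / 2 = 59072.26 m/pixel

59072.26 m/pixel


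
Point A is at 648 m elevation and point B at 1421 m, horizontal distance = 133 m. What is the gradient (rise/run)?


gradient = (1421 - 648) / 133 = 773 / 133 = 5.812

5.812


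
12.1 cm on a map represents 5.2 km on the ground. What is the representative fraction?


ground = 5.2 km = 520000 cm; RF denominator = ground / map = 520000 / 12.1 ≈ 42975; RF = 1:42975

1:42975


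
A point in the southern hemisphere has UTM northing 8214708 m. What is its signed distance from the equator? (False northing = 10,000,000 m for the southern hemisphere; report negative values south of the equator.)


For southern: actual = 8214708 - 10000000 = -1785292 m

-1785292 m


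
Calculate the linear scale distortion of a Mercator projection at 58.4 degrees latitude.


SF = 1 / cos(58.4) = 1 / 0.523986 = 1.908

1.908


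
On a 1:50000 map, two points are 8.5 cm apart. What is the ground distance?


ground = 8.5 cm * 50000 / 100 = 4250.0 m = 4.25 km

4.25 km


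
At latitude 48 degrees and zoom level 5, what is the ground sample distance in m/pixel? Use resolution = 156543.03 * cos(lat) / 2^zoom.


res = 156543.03 * cos(48) / 2^5 = 156543.03 * 0.66913061 / 32 = 3273.37 m/pixel

3273.37 m/pixel


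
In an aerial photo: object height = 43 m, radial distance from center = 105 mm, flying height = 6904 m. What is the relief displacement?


d = h * r / H = 43 * 105 / 6904 = 0.65 mm

0.65 mm


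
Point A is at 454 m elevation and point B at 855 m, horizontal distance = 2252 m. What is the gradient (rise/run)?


gradient = (855 - 454) / 2252 = 401 / 2252 = 0.1781

0.1781


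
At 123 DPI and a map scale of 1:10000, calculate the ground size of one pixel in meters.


pixel_cm = 2.54 / 123 ≈ 0.02065 cm
ground = pixel_cm * 10000 / 100 = 2.54 * 10000 / (123 * 100) = 25400 / 12300 ≈ 2.07 m

2.07 m


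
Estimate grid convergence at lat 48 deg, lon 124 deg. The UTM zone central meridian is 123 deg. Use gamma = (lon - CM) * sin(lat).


gamma = (124 - 123) * sin(48) = 1 * 0.743145 = 0.743 degrees

0.743 degrees


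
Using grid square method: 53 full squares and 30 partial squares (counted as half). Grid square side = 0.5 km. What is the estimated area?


effective squares = 53 + 30 * 0.5 = 68.0
area = 68.0 * 0.25 = 17.0 km^2

17.0 km^2


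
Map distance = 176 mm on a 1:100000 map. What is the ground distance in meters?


ground = 176 mm * 100000 / 1000 = 17600.0 m

17600.0 m


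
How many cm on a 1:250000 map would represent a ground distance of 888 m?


map_cm = 888 * 100 / 250000 = 0.3552 cm ≈ 0.36 cm

0.36 cm


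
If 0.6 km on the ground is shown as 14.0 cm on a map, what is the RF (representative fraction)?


ground = 0.6 km = 60000 cm; RF denominator = ground / map = 60000 / 14.0 ≈ 4286; RF = 1:4286

1:4286


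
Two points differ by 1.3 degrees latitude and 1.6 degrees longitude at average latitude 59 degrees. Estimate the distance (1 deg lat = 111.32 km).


dlat_km = 1.3 * 111.32 = 144.716
dlon_km = 1.6 * 111.32 * cos(59) ≈ 91.734
dist = sqrt(144.716^2 + 91.734^2) ≈ 171.3 km

171.3 km


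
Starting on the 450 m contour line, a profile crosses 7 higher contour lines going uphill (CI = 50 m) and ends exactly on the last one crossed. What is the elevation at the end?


elevation = 450 + 7 * 50 = 800 m

800 m


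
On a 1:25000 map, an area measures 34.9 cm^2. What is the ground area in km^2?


ground_area = 34.9 * (25000/100)^2 = 2181250.0 m^2 = 2.18125 km^2 ≈ 2.181 km^2

2.181 km^2


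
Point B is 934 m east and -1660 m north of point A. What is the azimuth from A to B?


az = atan2(934, -1660) = 150.6 deg
adjusted to 0-360: 150.6 degrees

150.6 degrees


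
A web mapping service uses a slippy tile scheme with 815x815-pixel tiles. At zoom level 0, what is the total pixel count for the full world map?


tiles per axis = 2^0 = 1
total tiles = 1^2 = 1
pixels per axis = 1 * 815 = 815
total pixels = 815^2 = 664225

664225 pixels


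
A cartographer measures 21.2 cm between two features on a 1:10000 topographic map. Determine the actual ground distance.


ground = 21.2 cm * 10000 / 100 = 2120.0 m = 2.12 km

2.12 km


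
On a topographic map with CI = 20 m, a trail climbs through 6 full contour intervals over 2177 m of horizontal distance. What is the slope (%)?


elevation change = 6 * 20 = 120 m
slope = 120 / 2177 * 100 = 5.5%

5.5%


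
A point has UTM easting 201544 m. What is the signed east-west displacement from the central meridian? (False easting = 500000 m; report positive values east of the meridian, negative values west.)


displacement = 201544 - 500000 = -298456 m

-298456 m


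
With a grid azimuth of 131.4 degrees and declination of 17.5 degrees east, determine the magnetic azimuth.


magnetic azimuth = grid azimuth - declination (east +ve)
mag_az = 131.4 - 17.5 = 113.9 degrees

113.9 degrees


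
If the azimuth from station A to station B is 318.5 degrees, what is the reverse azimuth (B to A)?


back azimuth = (318.5 + 180) mod 360 = 138.5 degrees

138.5 degrees


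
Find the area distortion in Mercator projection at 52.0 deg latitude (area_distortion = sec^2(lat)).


area_distortion = 1/cos^2(52.0) = 2.638

2.638


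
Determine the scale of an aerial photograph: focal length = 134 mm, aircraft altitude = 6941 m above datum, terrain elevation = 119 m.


scale = f / (H - h) = 134 mm / 6822 m = 134 / 6822000 = 1:50910

1:50910


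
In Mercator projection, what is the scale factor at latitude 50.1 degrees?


SF = 1 / cos(50.1) = 1 / 0.64145 = 1.559

1.559


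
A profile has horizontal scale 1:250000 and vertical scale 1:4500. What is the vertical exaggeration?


VE = horizontal_scale / vertical_scale = 250000 / 4500 ≈ 55.6

55.6x


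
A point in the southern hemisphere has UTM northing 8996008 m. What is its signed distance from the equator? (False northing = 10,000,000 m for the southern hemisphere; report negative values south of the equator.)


For southern: actual = 8996008 - 10000000 = -1003992 m

-1003992 m


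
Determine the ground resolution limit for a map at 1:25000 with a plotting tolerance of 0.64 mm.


ground = 0.64 mm * 25000 / 1000 = 16.0 m

16.0 m


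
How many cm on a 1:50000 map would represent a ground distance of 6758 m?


map_cm = 6758 * 100 / 50000 = 13.516 cm ≈ 13.52 cm

13.52 cm


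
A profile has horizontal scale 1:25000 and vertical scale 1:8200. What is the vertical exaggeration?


VE = horizontal_scale / vertical_scale = 25000 / 8200 ≈ 3.0

3.0x


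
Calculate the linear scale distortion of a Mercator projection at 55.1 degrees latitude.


SF = 1 / cos(55.1) = 1 / 0.572146 = 1.748

1.748


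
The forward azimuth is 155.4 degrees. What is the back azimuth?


back azimuth = (155.4 + 180) mod 360 = 335.4 degrees

335.4 degrees


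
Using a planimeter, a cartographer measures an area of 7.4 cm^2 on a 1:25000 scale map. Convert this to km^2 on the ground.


ground_area = 7.4 * (25000/100)^2 = 462500.0 m^2 = 0.4625 km^2 ≈ 0.463 km^2

0.463 km^2


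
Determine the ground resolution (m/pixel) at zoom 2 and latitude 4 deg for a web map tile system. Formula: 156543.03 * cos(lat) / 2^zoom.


res = 156543.03 * cos(4) / 2^2 = 156543.03 * 0.99756405 / 4 = 39040.42 m/pixel

39040.42 m/pixel


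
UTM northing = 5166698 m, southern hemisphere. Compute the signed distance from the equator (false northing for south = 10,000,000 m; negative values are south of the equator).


For southern: actual = 5166698 - 10000000 = -4833302 m

-4833302 m


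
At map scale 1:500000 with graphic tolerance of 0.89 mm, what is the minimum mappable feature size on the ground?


ground = 0.89 mm * 500000 / 1000 = 445.0 m

445.0 m


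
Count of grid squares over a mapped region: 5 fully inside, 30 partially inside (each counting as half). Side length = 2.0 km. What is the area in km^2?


effective squares = 5 + 30 * 0.5 = 20.0
area = 20.0 * 4.0 = 80.0 km^2

80.0 km^2


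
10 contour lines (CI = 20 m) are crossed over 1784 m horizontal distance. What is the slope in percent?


elevation change = 10 * 20 = 200 m
slope = 200 / 1784 * 100 = 11.2%

11.2%


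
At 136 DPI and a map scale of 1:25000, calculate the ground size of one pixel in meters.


pixel_cm = 2.54 / 136 ≈ 0.018676 cm
ground = pixel_cm * 25000 / 100 = 2.54 * 25000 / (136 * 100) = 63500 / 13600 ≈ 4.67 m

4.67 m


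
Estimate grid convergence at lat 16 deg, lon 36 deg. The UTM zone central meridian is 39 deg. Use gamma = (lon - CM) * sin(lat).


gamma = (36 - 39) * sin(16) = -3 * 0.275637 = -0.827 degrees

-0.827 degrees


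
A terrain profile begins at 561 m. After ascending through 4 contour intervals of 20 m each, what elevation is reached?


elevation = 561 + 4 * 20 = 641 m

641 m


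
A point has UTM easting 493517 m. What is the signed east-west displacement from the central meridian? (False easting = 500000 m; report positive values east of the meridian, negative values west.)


displacement = 493517 - 500000 = -6483 m

-6483 m


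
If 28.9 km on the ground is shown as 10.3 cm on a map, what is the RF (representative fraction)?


ground = 28.9 km = 2890000 cm; RF denominator = ground / map = 2890000 / 10.3 ≈ 280583; RF = 1:280583

1:280583


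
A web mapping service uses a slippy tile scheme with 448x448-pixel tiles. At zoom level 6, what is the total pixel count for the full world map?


tiles per axis = 2^6 = 64
total tiles = 64^2 = 4096
pixels per axis = 64 * 448 = 28672
total pixels = 28672^2 = 822083584

822083584 pixels


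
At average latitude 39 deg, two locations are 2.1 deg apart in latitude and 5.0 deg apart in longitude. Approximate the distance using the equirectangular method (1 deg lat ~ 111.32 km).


dlat_km = 2.1 * 111.32 = 233.772
dlon_km = 5.0 * 111.32 * cos(39) ≈ 432.559
dist = sqrt(233.772^2 + 432.559^2) ≈ 491.7 km

491.7 km


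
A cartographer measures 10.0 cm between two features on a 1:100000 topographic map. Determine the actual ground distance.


ground = 10.0 cm * 100000 / 100 = 10000.0 m = 10.0 km

10.0 km


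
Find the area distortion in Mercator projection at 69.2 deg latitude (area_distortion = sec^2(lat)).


area_distortion = 1/cos^2(69.2) = 7.93

7.93


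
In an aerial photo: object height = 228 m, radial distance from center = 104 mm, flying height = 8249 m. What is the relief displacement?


d = h * r / H = 228 * 104 / 8249 = 2.87 mm

2.87 mm


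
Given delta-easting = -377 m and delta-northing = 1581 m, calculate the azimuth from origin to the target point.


az = atan2(-377, 1581) = -13.4 deg
adjusted to 0-360: 346.6 degrees

346.6 degrees


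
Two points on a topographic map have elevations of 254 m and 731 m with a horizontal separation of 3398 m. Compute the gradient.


gradient = (731 - 254) / 3398 = 477 / 3398 = 0.1404

0.1404


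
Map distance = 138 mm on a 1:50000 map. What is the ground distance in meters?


ground = 138 mm * 50000 / 1000 = 6900.0 m

6900.0 m


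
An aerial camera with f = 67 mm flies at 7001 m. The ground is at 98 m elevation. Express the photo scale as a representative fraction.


scale = f / (H - h) = 67 mm / 6903 m = 67 / 6903000 = 1:103030

1:103030


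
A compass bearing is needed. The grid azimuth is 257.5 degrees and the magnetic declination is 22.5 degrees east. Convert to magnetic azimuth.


magnetic azimuth = grid azimuth - declination (east +ve)
mag_az = 257.5 - 22.5 = 235.0 degrees

235.0 degrees


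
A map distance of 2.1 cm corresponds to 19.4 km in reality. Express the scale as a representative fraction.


ground = 19.4 km = 1940000 cm; RF denominator = ground / map = 1940000 / 2.1 ≈ 923810; RF = 1:923810

1:923810


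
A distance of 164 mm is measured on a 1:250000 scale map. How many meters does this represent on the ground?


ground = 164 mm * 250000 / 1000 = 41000.0 m

41000.0 m


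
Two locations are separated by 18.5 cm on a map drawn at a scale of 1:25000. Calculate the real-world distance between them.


ground = 18.5 cm * 25000 / 100 = 4625.0 m = 4.625 km

4.625 km


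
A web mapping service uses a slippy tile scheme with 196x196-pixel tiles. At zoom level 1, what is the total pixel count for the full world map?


tiles per axis = 2^1 = 2
total tiles = 2^2 = 4
pixels per axis = 2 * 196 = 392
total pixels = 392^2 = 153664

153664 pixels


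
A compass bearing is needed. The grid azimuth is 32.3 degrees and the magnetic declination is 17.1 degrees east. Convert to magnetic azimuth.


magnetic azimuth = grid azimuth - declination (east +ve)
mag_az = 32.3 - 17.1 = 15.2 degrees

15.2 degrees


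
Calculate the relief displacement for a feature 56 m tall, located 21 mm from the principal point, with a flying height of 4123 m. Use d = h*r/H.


d = h * r / H = 56 * 21 / 4123 = 0.29 mm

0.29 mm


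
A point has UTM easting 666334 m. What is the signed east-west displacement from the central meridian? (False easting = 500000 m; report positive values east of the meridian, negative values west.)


displacement = 666334 - 500000 = 166334 m

166334 m


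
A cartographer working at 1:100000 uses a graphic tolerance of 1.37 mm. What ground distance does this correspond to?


ground = 1.37 mm * 100000 / 1000 = 137.0 m

137.0 m


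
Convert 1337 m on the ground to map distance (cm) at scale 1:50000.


map_cm = 1337 * 100 / 50000 = 2.674 cm ≈ 2.67 cm

2.67 cm


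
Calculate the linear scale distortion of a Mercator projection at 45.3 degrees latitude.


SF = 1 / cos(45.3) = 1 / 0.703395 = 1.422

1.422


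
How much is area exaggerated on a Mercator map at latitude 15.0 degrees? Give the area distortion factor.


area_distortion = 1/cos^2(15.0) = 1.072

1.072


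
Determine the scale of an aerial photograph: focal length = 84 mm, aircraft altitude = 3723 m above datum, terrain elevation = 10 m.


scale = f / (H - h) = 84 mm / 3713 m = 84 / 3713000 = 1:44202

1:44202


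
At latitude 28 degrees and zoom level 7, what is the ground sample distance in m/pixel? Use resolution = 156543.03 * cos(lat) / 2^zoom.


res = 156543.03 * cos(28) / 2^7 = 156543.03 * 0.88294759 / 128 = 1079.84 m/pixel

1079.84 m/pixel


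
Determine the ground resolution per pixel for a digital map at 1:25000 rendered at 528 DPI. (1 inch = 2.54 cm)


pixel_cm = 2.54 / 528 ≈ 0.004811 cm
ground = pixel_cm * 25000 / 100 = 2.54 * 25000 / (528 * 100) = 63500 / 52800 ≈ 1.2 m

1.2 m


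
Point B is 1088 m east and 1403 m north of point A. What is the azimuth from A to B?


az = atan2(1088, 1403) = 37.8 deg
adjusted to 0-360: 37.8 degrees

37.8 degrees


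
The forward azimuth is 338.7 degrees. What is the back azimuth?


back azimuth = (338.7 + 180) mod 360 = 158.7 degrees

158.7 degrees


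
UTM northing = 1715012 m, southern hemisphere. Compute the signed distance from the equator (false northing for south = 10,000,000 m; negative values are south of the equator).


For southern: actual = 1715012 - 10000000 = -8284988 m

-8284988 m


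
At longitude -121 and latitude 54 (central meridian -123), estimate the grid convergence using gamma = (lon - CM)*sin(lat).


gamma = (-121 - -123) * sin(54) = 2 * 0.809017 = 1.618 degrees

1.618 degrees


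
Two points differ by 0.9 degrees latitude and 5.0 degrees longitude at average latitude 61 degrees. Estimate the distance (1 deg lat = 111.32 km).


dlat_km = 0.9 * 111.32 = 100.188
dlon_km = 5.0 * 111.32 * cos(61) ≈ 269.845
dist = sqrt(100.188^2 + 269.845^2) ≈ 287.8 km

287.8 km


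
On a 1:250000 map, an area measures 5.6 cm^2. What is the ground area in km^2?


ground_area = 5.6 * (250000/100)^2 = 35000000.0 m^2 = 35.0 km^2

35.0 km^2
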